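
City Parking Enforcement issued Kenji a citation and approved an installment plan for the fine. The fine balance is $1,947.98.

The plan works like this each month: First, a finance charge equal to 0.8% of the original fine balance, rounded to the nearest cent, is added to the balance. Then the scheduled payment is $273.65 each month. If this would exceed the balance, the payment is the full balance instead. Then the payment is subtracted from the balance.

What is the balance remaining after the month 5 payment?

$657.63

Month 1: opening $1,947.98; interest $15.58 → $1,963.56; payment $273.65; balance $1,689.91
Month 2: opening $1,689.91; interest $15.58 → $1,705.49; payment $273.65; balance $1,431.84
Month 3: opening $1,431.84; interest $15.58 → $1,447.42; payment $273.65; balance $1,173.77
Month 4: opening $1,173.77; interest $15.58 → $1,189.35; payment $273.65; balance $915.70
Month 5: opening $915.70; interest $15.58 → $931.28; payment $273.65; balance $657.63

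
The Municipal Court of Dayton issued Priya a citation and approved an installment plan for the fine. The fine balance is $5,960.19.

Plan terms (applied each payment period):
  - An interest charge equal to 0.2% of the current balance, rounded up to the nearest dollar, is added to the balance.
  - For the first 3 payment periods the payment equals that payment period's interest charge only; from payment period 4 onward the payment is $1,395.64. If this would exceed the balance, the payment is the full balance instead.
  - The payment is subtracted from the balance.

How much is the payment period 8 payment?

Payment period 1: $5,960.19 +$12.00 interest = $5,972.19; pay $12.00 → $5,960.19
Payment period 2: $5,960.19 +$12.00 interest = $5,972.19; pay $12.00 → $5,960.19
Payment period 3: $5,960.19 +$12.00 interest = $5,972.19; pay $12.00 → $5,960.19
Payment period 4: $5,960.19 +$12.00 interest = $5,972.19; pay $1,395.64 → $4,576.55
Payment period 5: $4,576.55 +$10.00 interest = $4,586.55; pay $1,395.64 → $3,190.91
Payment period 6: $3,190.91 +$7.00 interest = $3,197.91; pay $1,395.64 → $1,802.27
Payment period 7: $1,802.27 +$4.00 interest = $1,806.27; pay $1,395.64 → $410.63
Payment period 8: $410.63 +$1.00 interest = $411.63; pay $411.63 → $0.00

$411.63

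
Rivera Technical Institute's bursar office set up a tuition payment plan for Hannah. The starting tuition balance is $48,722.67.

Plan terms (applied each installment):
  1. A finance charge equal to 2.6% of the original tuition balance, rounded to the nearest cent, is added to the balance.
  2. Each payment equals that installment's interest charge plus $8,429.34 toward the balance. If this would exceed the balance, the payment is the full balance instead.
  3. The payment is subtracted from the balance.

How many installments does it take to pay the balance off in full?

6

Installment 1: $48,722.67 +$1,266.79 interest = $49,989.46; pay $9,696.13 → $40,293.33
Installment 2: $40,293.33 +$1,266.79 interest = $41,560.12; pay $9,696.13 → $31,863.99
Installment 3: $31,863.99 +$1,266.79 interest = $33,130.78; pay $9,696.13 → $23,434.65
Installment 4: $23,434.65 +$1,266.79 interest = $24,701.44; pay $9,696.13 → $15,005.31
Installment 5: $15,005.31 +$1,266.79 interest = $16,272.10; pay $9,696.13 → $6,575.97
Installment 6: $6,575.97 +$1,266.79 interest = $7,842.76; pay $7,842.76 → $0.00
Balance reaches $0.00 in installment 6.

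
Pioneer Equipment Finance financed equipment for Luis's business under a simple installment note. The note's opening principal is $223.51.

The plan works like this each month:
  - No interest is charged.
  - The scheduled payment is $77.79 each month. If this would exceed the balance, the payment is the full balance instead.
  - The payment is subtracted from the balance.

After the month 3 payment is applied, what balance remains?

Month 1: opening $223.51; payment $77.79; balance $145.72
Month 2: opening $145.72; payment $77.79; balance $67.93
Month 3: opening $67.93; payment $67.93; balance $0.00

$0.00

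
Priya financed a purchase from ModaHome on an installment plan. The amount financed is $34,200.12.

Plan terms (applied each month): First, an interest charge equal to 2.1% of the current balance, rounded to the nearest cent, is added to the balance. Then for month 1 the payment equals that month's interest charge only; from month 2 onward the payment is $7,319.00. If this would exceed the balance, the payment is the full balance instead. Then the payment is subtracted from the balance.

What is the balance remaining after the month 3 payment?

# | Opening | Interest | Payment | End bal
1 | $34,200.12 | $718.20 | $718.20 | $34,200.12
2 | $34,200.12 | $718.20 | $7,319.00 | $27,599.32
3 | $27,599.32 | $579.59 | $7,319.00 | $20,859.91

$20,859.91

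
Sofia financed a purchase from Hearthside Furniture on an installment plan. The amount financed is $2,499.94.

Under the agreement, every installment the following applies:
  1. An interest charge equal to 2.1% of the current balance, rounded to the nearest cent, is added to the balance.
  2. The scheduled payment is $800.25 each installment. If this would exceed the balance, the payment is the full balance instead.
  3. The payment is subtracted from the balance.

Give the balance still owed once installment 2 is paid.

Installment 1: opening $2,499.94; interest $52.50 → $2,552.44; payment $800.25; balance $1,752.19
Installment 2: opening $1,752.19; interest $36.80 → $1,788.99; payment $800.25; balance $988.74

$988.74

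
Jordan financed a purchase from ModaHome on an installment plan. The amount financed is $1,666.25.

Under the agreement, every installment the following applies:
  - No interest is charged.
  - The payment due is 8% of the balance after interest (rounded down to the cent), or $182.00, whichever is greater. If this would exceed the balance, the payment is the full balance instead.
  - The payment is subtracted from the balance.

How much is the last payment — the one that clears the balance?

$28.25

# | Opening | Payment | End bal
1 | $1,666.25 | $182.00 | $1,484.25
2 | $1,484.25 | $182.00 | $1,302.25
3 | $1,302.25 | $182.00 | $1,120.25
4 | $1,120.25 | $182.00 | $938.25
5 | $938.25 | $182.00 | $756.25
6 | $756.25 | $182.00 | $574.25
7 | $574.25 | $182.00 | $392.25
8 | $392.25 | $182.00 | $210.25
9 | $210.25 | $182.00 | $28.25
10 | $28.25 | $28.25 | $0.00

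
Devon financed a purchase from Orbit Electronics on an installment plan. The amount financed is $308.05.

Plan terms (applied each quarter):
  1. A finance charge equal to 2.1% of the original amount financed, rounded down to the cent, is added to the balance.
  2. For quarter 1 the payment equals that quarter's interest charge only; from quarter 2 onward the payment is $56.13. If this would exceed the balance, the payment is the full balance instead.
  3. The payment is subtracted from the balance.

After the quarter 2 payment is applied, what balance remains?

Quarter 1: $308.05 +$6.46 interest = $314.51; pay $6.46 → $308.05
Quarter 2: $308.05 +$6.46 interest = $314.51; pay $56.13 → $258.38

$258.38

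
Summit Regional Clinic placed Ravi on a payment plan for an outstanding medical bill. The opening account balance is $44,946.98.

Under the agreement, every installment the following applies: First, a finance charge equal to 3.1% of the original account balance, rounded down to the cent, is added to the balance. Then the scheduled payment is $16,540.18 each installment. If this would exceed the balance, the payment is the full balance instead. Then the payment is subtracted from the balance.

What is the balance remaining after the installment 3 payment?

$0.00

Installment 1: opening $44,946.98; interest $1,393.35 → $46,340.33; payment $16,540.18; balance $29,800.15
Installment 2: opening $29,800.15; interest $1,393.35 → $31,193.50; payment $16,540.18; balance $14,653.32
Installment 3: opening $14,653.32; interest $1,393.35 → $16,046.67; payment $16,046.67; balance $0.00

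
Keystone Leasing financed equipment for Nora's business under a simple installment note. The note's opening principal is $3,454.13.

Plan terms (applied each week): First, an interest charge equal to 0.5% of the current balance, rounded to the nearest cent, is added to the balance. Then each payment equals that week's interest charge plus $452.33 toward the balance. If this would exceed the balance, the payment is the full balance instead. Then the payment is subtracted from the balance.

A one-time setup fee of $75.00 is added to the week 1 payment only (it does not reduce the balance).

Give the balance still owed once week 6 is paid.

Week 1: opening $3,454.13; interest $17.27 → $3,471.40; payment $469.60 (+ $75.00 fee); balance $3,001.80
Week 2: opening $3,001.80; interest $15.01 → $3,016.81; payment $467.34; balance $2,549.47
Week 3: opening $2,549.47; interest $12.75 → $2,562.22; payment $465.08; balance $2,097.14
Week 4: opening $2,097.14; interest $10.49 → $2,107.63; payment $462.82; balance $1,644.81
Week 5: opening $1,644.81; interest $8.22 → $1,653.03; payment $460.55; balance $1,192.48
Week 6: opening $1,192.48; interest $5.96 → $1,198.44; payment $458.29; balance $740.15

$740.15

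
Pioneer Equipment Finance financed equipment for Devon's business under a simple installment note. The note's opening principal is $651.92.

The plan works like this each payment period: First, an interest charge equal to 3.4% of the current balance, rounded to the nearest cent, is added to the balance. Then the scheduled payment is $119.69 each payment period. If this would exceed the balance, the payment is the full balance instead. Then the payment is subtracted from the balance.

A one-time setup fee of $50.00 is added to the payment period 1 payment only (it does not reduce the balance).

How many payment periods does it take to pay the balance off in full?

Payment period 1: opening $651.92; interest $22.17 → $674.09; payment $119.69 (+ $50.00 fee); balance $554.40
Payment period 2: opening $554.40; interest $18.85 → $573.25; payment $119.69; balance $453.56
Payment period 3: opening $453.56; interest $15.42 → $468.98; payment $119.69; balance $349.29
Payment period 4: opening $349.29; interest $11.88 → $361.17; payment $119.69; balance $241.48
Payment period 5: opening $241.48; interest $8.21 → $249.69; payment $119.69; balance $130.00
Payment period 6: opening $130.00; interest $4.42 → $134.42; payment $119.69; balance $14.73
Payment period 7: opening $14.73; interest $0.50 → $15.23; payment $15.23; balance $0.00
Balance reaches $0.00 in payment period 7.

7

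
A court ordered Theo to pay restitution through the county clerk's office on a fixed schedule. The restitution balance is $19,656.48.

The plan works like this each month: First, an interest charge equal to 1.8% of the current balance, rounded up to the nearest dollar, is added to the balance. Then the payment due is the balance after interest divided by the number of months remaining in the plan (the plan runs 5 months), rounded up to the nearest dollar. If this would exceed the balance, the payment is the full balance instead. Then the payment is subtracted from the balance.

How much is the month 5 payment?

$4,297.48

Month 1: opening $19,656.48; interest $354.00 → $20,010.48; payment $4,003.00; balance $16,007.48
Month 2: opening $16,007.48; interest $289.00 → $16,296.48; payment $4,075.00; balance $12,221.48
Month 3: opening $12,221.48; interest $220.00 → $12,441.48; payment $4,148.00; balance $8,293.48
Month 4: opening $8,293.48; interest $150.00 → $8,443.48; payment $4,222.00; balance $4,221.48
Month 5: opening $4,221.48; interest $76.00 → $4,297.48; payment $4,297.48; balance $0.00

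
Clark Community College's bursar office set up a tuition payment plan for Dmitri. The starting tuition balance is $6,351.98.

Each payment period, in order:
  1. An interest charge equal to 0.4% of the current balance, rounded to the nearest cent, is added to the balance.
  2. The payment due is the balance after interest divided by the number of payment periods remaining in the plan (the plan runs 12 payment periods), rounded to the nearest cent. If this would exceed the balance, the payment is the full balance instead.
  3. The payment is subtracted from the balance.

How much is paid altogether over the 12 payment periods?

$6,519.57

Payment period 1: opening $6,351.98; interest $25.41 → $6,377.39; payment $531.45; balance $5,845.94
Payment period 2: opening $5,845.94; interest $23.38 → $5,869.32; payment $533.57; balance $5,335.75
Payment period 3: opening $5,335.75; interest $21.34 → $5,357.09; payment $535.71; balance $4,821.38
Payment period 4: opening $4,821.38; interest $19.29 → $4,840.67; payment $537.85; balance $4,302.82
Payment period 5: opening $4,302.82; interest $17.21 → $4,320.03; payment $540.00; balance $3,780.03
Payment period 6: opening $3,780.03; interest $15.12 → $3,795.15; payment $542.16; balance $3,252.99
Payment period 7: opening $3,252.99; interest $13.01 → $3,266.00; payment $544.33; balance $2,721.67
Payment period 8: opening $2,721.67; interest $10.89 → $2,732.56; payment $546.51; balance $2,186.05
Payment period 9: opening $2,186.05; interest $8.74 → $2,194.79; payment $548.70; balance $1,646.09
Payment period 10: opening $1,646.09; interest $6.58 → $1,652.67; payment $550.89; balance $1,101.78
Payment period 11: opening $1,101.78; interest $4.41 → $1,106.19; payment $553.10; balance $553.09
Payment period 12: opening $553.09; interest $2.21 → $555.30; payment $555.30; balance $0.00
Total paid: $6,519.57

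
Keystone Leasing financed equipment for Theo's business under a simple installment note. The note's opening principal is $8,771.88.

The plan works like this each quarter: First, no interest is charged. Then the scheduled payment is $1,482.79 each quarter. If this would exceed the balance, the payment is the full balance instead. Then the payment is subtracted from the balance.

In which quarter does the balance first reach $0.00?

Quarter 1: opening $8,771.88; payment $1,482.79; balance $7,289.09
Quarter 2: opening $7,289.09; payment $1,482.79; balance $5,806.30
Quarter 3: opening $5,806.30; payment $1,482.79; balance $4,323.51
Quarter 4: opening $4,323.51; payment $1,482.79; balance $2,840.72
Quarter 5: opening $2,840.72; payment $1,482.79; balance $1,357.93
Quarter 6: opening $1,357.93; payment $1,357.93; balance $0.00
Balance reaches $0.00 in quarter 6.

6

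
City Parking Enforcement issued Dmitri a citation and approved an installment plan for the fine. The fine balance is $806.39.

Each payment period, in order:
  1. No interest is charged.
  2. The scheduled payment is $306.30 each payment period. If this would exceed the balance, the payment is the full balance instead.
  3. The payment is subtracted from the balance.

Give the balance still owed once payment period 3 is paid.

$0.00

Payment period 1: $806.39 − $306.30 → $500.09
Payment period 2: $500.09 − $306.30 → $193.79
Payment period 3: $193.79 − $193.79 → $0.00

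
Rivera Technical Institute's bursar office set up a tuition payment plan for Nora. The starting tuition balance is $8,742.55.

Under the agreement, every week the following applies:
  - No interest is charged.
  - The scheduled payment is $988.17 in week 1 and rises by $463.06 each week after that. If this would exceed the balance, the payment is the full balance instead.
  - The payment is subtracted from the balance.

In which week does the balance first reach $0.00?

5

Week 1: $8,742.55 − $988.17 → $7,754.38
Week 2: $7,754.38 − $1,451.23 → $6,303.15
Week 3: $6,303.15 − $1,914.29 → $4,388.86
Week 4: $4,388.86 − $2,377.35 → $2,011.51
Week 5: $2,011.51 − $2,011.51 → $0.00
Balance reaches $0.00 in week 5.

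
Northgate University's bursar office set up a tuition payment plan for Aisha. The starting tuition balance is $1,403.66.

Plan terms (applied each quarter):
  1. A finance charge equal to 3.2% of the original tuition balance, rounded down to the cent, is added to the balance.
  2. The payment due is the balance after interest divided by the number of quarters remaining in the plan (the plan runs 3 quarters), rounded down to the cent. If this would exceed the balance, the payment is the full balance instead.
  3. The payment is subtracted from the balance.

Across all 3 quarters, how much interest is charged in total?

Quarter 1: opening $1,403.66; interest $44.91 → $1,448.57; payment $482.85; balance $965.72
Quarter 2: opening $965.72; interest $44.91 → $1,010.63; payment $505.31; balance $505.32
Quarter 3: opening $505.32; interest $44.91 → $550.23; payment $550.23; balance $0.00
Total interest: $44.91 + $44.91 + $44.91 = $134.73

$134.73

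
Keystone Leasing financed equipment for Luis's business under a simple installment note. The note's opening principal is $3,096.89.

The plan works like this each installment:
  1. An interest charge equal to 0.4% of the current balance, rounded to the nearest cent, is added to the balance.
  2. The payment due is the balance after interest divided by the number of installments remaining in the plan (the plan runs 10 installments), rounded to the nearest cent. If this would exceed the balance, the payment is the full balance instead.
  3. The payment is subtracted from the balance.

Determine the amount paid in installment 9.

# | Opening | Interest | Payment | End bal
1 | $3,096.89 | $12.39 | $310.93 | $2,798.35
2 | $2,798.35 | $11.19 | $312.17 | $2,497.37
3 | $2,497.37 | $9.99 | $313.42 | $2,193.94
4 | $2,193.94 | $8.78 | $314.67 | $1,888.05
5 | $1,888.05 | $7.55 | $315.93 | $1,579.67
6 | $1,579.67 | $6.32 | $317.20 | $1,268.79
7 | $1,268.79 | $5.08 | $318.47 | $955.40
8 | $955.40 | $3.82 | $319.74 | $639.48
9 | $639.48 | $2.56 | $321.02 | $321.02

$321.02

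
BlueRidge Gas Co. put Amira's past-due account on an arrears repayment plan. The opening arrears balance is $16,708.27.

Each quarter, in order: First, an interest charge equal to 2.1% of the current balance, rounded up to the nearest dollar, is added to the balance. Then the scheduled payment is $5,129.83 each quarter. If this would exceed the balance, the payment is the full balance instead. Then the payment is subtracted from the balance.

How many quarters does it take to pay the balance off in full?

4

Quarter 1: opening $16,708.27; interest $351.00 → $17,059.27; payment $5,129.83; balance $11,929.44
Quarter 2: opening $11,929.44; interest $251.00 → $12,180.44; payment $5,129.83; balance $7,050.61
Quarter 3: opening $7,050.61; interest $149.00 → $7,199.61; payment $5,129.83; balance $2,069.78
Quarter 4: opening $2,069.78; interest $44.00 → $2,113.78; payment $2,113.78; balance $0.00
Balance reaches $0.00 in quarter 4.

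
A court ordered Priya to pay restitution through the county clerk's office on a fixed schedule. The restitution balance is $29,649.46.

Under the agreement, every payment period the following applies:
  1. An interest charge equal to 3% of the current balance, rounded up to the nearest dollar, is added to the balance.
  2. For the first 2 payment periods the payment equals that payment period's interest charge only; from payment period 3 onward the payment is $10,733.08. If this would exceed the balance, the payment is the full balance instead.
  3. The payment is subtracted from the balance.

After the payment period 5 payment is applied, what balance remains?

# | Opening | Interest | Payment | End bal
1 | $29,649.46 | $890.00 | $890.00 | $29,649.46
2 | $29,649.46 | $890.00 | $890.00 | $29,649.46
3 | $29,649.46 | $890.00 | $10,733.08 | $19,806.38
4 | $19,806.38 | $595.00 | $10,733.08 | $9,668.30
5 | $9,668.30 | $291.00 | $9,959.30 | $0.00

$0.00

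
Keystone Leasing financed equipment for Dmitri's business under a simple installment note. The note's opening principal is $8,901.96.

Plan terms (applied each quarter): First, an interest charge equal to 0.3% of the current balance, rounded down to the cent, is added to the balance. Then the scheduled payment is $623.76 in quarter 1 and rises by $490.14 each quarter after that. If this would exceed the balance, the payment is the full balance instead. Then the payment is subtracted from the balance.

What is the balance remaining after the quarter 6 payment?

$0.00

Quarter 1: opening $8,901.96; interest $26.70 → $8,928.66; payment $623.76; balance $8,304.90
Quarter 2: opening $8,304.90; interest $24.91 → $8,329.81; payment $1,113.90; balance $7,215.91
Quarter 3: opening $7,215.91; interest $21.64 → $7,237.55; payment $1,604.04; balance $5,633.51
Quarter 4: opening $5,633.51; interest $16.90 → $5,650.41; payment $2,094.18; balance $3,556.23
Quarter 5: opening $3,556.23; interest $10.66 → $3,566.89; payment $2,584.32; balance $982.57
Quarter 6: opening $982.57; interest $2.94 → $985.51; payment $985.51; balance $0.00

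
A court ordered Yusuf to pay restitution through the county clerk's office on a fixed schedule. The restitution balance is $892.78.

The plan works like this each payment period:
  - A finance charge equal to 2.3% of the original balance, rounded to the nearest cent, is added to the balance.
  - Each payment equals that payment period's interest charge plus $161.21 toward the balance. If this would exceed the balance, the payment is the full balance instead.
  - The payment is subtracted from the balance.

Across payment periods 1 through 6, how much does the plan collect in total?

Payment period 1: $892.78 +$20.53 interest = $913.31; pay $181.74 → $731.57
Payment period 2: $731.57 +$20.53 interest = $752.10; pay $181.74 → $570.36
Payment period 3: $570.36 +$20.53 interest = $590.89; pay $181.74 → $409.15
Payment period 4: $409.15 +$20.53 interest = $429.68; pay $181.74 → $247.94
Payment period 5: $247.94 +$20.53 interest = $268.47; pay $181.74 → $86.73
Payment period 6: $86.73 +$20.53 interest = $107.26; pay $107.26 → $0.00
Total paid: $1,015.96

$1,015.96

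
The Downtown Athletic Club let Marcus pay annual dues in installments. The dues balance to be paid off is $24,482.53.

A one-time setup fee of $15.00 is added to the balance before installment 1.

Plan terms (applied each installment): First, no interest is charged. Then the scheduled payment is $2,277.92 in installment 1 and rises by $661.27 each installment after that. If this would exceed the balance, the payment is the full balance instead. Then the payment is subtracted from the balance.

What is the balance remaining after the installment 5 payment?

$6,495.23

# | Opening | Payment | End bal
1 | $24,497.53 | $2,277.92 | $22,219.61
2 | $22,219.61 | $2,939.19 | $19,280.42
3 | $19,280.42 | $3,600.46 | $15,679.96
4 | $15,679.96 | $4,261.73 | $11,418.23
5 | $11,418.23 | $4,923.00 | $6,495.23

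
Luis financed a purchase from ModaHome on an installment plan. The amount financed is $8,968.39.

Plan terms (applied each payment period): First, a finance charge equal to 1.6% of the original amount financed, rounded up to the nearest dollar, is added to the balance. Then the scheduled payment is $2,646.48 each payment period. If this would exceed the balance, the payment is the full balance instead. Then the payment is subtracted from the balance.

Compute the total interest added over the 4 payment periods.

Payment period 1: $8,968.39 +$144.00 interest = $9,112.39; pay $2,646.48 → $6,465.91
Payment period 2: $6,465.91 +$144.00 interest = $6,609.91; pay $2,646.48 → $3,963.43
Payment period 3: $3,963.43 +$144.00 interest = $4,107.43; pay $2,646.48 → $1,460.95
Payment period 4: $1,460.95 +$144.00 interest = $1,604.95; pay $1,604.95 → $0.00
Total interest: $144.00 + $144.00 + $144.00 + $144.00 = $576.00

$576.00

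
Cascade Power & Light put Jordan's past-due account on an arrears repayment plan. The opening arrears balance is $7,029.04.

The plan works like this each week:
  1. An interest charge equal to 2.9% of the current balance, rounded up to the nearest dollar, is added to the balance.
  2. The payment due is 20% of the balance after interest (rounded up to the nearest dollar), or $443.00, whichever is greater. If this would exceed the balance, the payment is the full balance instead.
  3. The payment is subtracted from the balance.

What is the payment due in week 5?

$665.00

Week 1: opening $7,029.04; interest $204.00 → $7,233.04; payment $1,447.00; balance $5,786.04
Week 2: opening $5,786.04; interest $168.00 → $5,954.04; payment $1,191.00; balance $4,763.04
Week 3: opening $4,763.04; interest $139.00 → $4,902.04; payment $981.00; balance $3,921.04
Week 4: opening $3,921.04; interest $114.00 → $4,035.04; payment $808.00; balance $3,227.04
Week 5: opening $3,227.04; interest $94.00 → $3,321.04; payment $665.00; balance $2,656.04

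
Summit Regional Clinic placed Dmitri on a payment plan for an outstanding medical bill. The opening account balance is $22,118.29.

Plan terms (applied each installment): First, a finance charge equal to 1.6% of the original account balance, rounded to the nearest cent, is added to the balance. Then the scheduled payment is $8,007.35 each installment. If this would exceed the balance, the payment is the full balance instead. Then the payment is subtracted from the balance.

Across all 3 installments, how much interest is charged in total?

Installment 1: $22,118.29 +$353.89 interest = $22,472.18; pay $8,007.35 → $14,464.83
Installment 2: $14,464.83 +$353.89 interest = $14,818.72; pay $8,007.35 → $6,811.37
Installment 3: $6,811.37 +$353.89 interest = $7,165.26; pay $7,165.26 → $0.00
Total interest: $353.89 + $353.89 + $353.89 = $1,061.67

$1,061.67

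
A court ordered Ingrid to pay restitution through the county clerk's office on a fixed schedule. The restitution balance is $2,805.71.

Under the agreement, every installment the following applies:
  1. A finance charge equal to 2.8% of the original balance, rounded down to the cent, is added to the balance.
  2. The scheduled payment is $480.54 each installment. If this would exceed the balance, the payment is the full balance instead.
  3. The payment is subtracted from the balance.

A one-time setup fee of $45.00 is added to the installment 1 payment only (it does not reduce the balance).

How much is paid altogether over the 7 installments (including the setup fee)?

$3,400.56

# | Opening | Interest | Payment | Fee | End bal
1 | $2,805.71 | $78.55 | $480.54 | $45.00 | $2,403.72
2 | $2,403.72 | $78.55 | $480.54 | — | $2,001.73
3 | $2,001.73 | $78.55 | $480.54 | — | $1,599.74
4 | $1,599.74 | $78.55 | $480.54 | — | $1,197.75
5 | $1,197.75 | $78.55 | $480.54 | — | $795.76
6 | $795.76 | $78.55 | $480.54 | — | $393.77
7 | $393.77 | $78.55 | $472.32 | — | $0.00
Total paid: $3,400.56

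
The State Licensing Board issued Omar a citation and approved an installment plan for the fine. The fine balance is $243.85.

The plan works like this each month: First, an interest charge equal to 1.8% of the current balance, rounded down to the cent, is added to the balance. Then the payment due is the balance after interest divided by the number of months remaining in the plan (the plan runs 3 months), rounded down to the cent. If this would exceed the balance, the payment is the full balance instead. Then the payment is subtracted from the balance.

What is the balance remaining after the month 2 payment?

$84.23

Month 1: $243.85 +$4.38 interest = $248.23; pay $82.74 → $165.49
Month 2: $165.49 +$2.97 interest = $168.46; pay $84.23 → $84.23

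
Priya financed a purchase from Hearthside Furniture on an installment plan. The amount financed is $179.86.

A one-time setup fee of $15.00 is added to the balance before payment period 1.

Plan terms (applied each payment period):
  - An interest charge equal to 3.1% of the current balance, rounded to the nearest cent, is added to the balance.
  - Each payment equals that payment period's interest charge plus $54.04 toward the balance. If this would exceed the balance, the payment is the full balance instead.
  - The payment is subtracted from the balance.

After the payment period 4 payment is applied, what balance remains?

Payment period 1: opening $194.86; interest $6.04 → $200.90; payment $60.08; balance $140.82
Payment period 2: opening $140.82; interest $4.37 → $145.19; payment $58.41; balance $86.78
Payment period 3: opening $86.78; interest $2.69 → $89.47; payment $56.73; balance $32.74
Payment period 4: opening $32.74; interest $1.01 → $33.75; payment $33.75; balance $0.00

$0.00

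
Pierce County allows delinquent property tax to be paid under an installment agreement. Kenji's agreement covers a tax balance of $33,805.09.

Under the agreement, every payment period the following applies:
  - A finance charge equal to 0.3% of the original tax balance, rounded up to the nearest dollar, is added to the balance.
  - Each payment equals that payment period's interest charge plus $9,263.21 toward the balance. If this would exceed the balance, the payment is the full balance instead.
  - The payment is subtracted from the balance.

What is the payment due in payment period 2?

$9,365.21

Payment period 1: $33,805.09 +$102.00 interest = $33,907.09; pay $9,365.21 → $24,541.88
Payment period 2: $24,541.88 +$102.00 interest = $24,643.88; pay $9,365.21 → $15,278.67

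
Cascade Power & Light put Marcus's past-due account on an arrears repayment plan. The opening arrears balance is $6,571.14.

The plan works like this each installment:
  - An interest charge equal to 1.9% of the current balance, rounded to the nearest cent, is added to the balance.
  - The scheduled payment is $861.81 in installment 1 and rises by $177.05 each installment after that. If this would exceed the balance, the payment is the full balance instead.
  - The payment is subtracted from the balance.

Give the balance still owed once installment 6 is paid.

# | Opening | Interest | Payment | End bal
1 | $6,571.14 | $124.85 | $861.81 | $5,834.18
2 | $5,834.18 | $110.85 | $1,038.86 | $4,906.17
3 | $4,906.17 | $93.22 | $1,215.91 | $3,783.48
4 | $3,783.48 | $71.89 | $1,392.96 | $2,462.41
5 | $2,462.41 | $46.79 | $1,570.01 | $939.19
6 | $939.19 | $17.84 | $957.03 | $0.00

$0.00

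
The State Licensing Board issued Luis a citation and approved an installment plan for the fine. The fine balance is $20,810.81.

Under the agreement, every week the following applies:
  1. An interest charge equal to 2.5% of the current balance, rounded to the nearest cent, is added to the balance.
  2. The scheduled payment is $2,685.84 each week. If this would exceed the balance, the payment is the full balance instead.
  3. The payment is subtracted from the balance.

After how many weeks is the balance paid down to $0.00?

9

# | Opening | Interest | Payment | End bal
1 | $20,810.81 | $520.27 | $2,685.84 | $18,645.24
2 | $18,645.24 | $466.13 | $2,685.84 | $16,425.53
3 | $16,425.53 | $410.64 | $2,685.84 | $14,150.33
4 | $14,150.33 | $353.76 | $2,685.84 | $11,818.25
5 | $11,818.25 | $295.46 | $2,685.84 | $9,427.87
6 | $9,427.87 | $235.70 | $2,685.84 | $6,977.73
7 | $6,977.73 | $174.44 | $2,685.84 | $4,466.33
8 | $4,466.33 | $111.66 | $2,685.84 | $1,892.15
9 | $1,892.15 | $47.30 | $1,939.45 | $0.00
Balance reaches $0.00 in week 9.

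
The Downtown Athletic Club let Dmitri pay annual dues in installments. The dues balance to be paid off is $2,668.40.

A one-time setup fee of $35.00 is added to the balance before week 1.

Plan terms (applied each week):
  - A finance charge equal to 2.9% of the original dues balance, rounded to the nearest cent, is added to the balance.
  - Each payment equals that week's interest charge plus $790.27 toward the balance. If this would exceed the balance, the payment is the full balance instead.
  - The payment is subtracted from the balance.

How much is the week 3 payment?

Week 1: $2,703.40 +$77.38 interest = $2,780.78; pay $867.65 → $1,913.13
Week 2: $1,913.13 +$77.38 interest = $1,990.51; pay $867.65 → $1,122.86
Week 3: $1,122.86 +$77.38 interest = $1,200.24; pay $867.65 → $332.59

$867.65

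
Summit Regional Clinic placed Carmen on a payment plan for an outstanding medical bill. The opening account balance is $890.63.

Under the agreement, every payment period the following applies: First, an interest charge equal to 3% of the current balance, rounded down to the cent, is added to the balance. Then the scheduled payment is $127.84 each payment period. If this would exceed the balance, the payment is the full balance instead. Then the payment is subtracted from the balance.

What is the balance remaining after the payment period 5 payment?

Payment period 1: opening $890.63; interest $26.71 → $917.34; payment $127.84; balance $789.50
Payment period 2: opening $789.50; interest $23.68 → $813.18; payment $127.84; balance $685.34
Payment period 3: opening $685.34; interest $20.56 → $705.90; payment $127.84; balance $578.06
Payment period 4: opening $578.06; interest $17.34 → $595.40; payment $127.84; balance $467.56
Payment period 5: opening $467.56; interest $14.02 → $481.58; payment $127.84; balance $353.74

$353.74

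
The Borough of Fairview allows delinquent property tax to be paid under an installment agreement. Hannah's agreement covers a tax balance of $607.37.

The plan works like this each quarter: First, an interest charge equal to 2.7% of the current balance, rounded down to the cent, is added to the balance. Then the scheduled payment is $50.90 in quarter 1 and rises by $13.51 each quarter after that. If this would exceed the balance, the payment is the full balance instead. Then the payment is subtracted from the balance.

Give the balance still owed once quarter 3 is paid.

# | Opening | Interest | Payment | End bal
1 | $607.37 | $16.39 | $50.90 | $572.86
2 | $572.86 | $15.46 | $64.41 | $523.91
3 | $523.91 | $14.14 | $77.92 | $460.13

$460.13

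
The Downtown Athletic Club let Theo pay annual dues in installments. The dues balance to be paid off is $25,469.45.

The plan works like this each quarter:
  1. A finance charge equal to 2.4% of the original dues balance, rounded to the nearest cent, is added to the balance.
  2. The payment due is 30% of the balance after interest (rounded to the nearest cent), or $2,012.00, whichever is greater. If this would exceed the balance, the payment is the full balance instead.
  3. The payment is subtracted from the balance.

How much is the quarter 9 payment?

Quarter 1: opening $25,469.45; interest $611.27 → $26,080.72; payment $7,824.22; balance $18,256.50
Quarter 2: opening $18,256.50; interest $611.27 → $18,867.77; payment $5,660.33; balance $13,207.44
Quarter 3: opening $13,207.44; interest $611.27 → $13,818.71; payment $4,145.61; balance $9,673.10
Quarter 4: opening $9,673.10; interest $611.27 → $10,284.37; payment $3,085.31; balance $7,199.06
Quarter 5: opening $7,199.06; interest $611.27 → $7,810.33; payment $2,343.10; balance $5,467.23
Quarter 6: opening $5,467.23; interest $611.27 → $6,078.50; payment $2,012.00; balance $4,066.50
Quarter 7: opening $4,066.50; interest $611.27 → $4,677.77; payment $2,012.00; balance $2,665.77
Quarter 8: opening $2,665.77; interest $611.27 → $3,277.04; payment $2,012.00; balance $1,265.04
Quarter 9: opening $1,265.04; interest $611.27 → $1,876.31; payment $1,876.31; balance $0.00

$1,876.31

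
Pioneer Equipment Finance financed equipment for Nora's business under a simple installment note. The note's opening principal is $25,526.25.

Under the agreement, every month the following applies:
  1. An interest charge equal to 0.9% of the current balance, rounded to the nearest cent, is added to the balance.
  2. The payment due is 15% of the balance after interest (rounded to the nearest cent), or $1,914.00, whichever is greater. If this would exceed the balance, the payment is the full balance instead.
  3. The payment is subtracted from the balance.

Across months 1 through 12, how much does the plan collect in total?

Month 1: opening $25,526.25; interest $229.74 → $25,755.99; payment $3,863.40; balance $21,892.59
Month 2: opening $21,892.59; interest $197.03 → $22,089.62; payment $3,313.44; balance $18,776.18
Month 3: opening $18,776.18; interest $168.99 → $18,945.17; payment $2,841.78; balance $16,103.39
Month 4: opening $16,103.39; interest $144.93 → $16,248.32; payment $2,437.25; balance $13,811.07
Month 5: opening $13,811.07; interest $124.30 → $13,935.37; payment $2,090.31; balance $11,845.06
Month 6: opening $11,845.06; interest $106.61 → $11,951.67; payment $1,914.00; balance $10,037.67
Month 7: opening $10,037.67; interest $90.34 → $10,128.01; payment $1,914.00; balance $8,214.01
Month 8: opening $8,214.01; interest $73.93 → $8,287.94; payment $1,914.00; balance $6,373.94
Month 9: opening $6,373.94; interest $57.37 → $6,431.31; payment $1,914.00; balance $4,517.31
Month 10: opening $4,517.31; interest $40.66 → $4,557.97; payment $1,914.00; balance $2,643.97
Month 11: opening $2,643.97; interest $23.80 → $2,667.77; payment $1,914.00; balance $753.77
Month 12: opening $753.77; interest $6.78 → $760.55; payment $760.55; balance $0.00
Total paid: $26,790.73

$26,790.73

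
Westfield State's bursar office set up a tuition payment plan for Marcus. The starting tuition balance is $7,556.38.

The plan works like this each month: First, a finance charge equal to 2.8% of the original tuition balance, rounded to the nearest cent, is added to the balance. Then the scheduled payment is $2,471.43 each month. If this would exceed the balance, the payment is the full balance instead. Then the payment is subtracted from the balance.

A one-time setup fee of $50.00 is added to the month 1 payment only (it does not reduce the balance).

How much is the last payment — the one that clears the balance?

# | Opening | Interest | Payment | Fee | End bal
1 | $7,556.38 | $211.58 | $2,471.43 | $50.00 | $5,296.53
2 | $5,296.53 | $211.58 | $2,471.43 | — | $3,036.68
3 | $3,036.68 | $211.58 | $2,471.43 | — | $776.83
4 | $776.83 | $211.58 | $988.41 | — | $0.00

$988.41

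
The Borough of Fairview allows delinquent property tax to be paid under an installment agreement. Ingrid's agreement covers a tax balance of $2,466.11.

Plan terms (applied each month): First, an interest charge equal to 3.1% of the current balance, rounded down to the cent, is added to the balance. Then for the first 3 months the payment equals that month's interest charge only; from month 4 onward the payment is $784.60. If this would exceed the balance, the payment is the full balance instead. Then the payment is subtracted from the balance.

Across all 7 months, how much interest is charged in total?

$400.63

# | Opening | Interest | Payment | End bal
1 | $2,466.11 | $76.44 | $76.44 | $2,466.11
2 | $2,466.11 | $76.44 | $76.44 | $2,466.11
3 | $2,466.11 | $76.44 | $76.44 | $2,466.11
4 | $2,466.11 | $76.44 | $784.60 | $1,757.95
5 | $1,757.95 | $54.49 | $784.60 | $1,027.84
6 | $1,027.84 | $31.86 | $784.60 | $275.10
7 | $275.10 | $8.52 | $283.62 | $0.00
Total interest: $76.44 + $76.44 + $76.44 + $76.44 + $54.49 + $31.86 + $8.52 = $400.63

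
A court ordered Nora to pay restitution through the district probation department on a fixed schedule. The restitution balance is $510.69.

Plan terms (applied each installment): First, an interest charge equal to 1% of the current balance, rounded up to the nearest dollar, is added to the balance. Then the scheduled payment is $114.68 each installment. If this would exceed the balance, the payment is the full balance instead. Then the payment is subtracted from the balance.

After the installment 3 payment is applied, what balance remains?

$180.65

Installment 1: $510.69 +$6.00 interest = $516.69; pay $114.68 → $402.01
Installment 2: $402.01 +$5.00 interest = $407.01; pay $114.68 → $292.33
Installment 3: $292.33 +$3.00 interest = $295.33; pay $114.68 → $180.65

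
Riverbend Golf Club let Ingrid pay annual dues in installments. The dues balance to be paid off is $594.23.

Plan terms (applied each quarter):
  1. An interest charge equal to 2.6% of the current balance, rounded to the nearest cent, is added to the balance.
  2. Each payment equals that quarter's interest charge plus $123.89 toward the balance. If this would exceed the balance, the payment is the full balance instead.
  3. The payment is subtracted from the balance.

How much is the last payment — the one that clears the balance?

$101.24

Quarter 1: $594.23 +$15.45 interest = $609.68; pay $139.34 → $470.34
Quarter 2: $470.34 +$12.23 interest = $482.57; pay $136.12 → $346.45
Quarter 3: $346.45 +$9.01 interest = $355.46; pay $132.90 → $222.56
Quarter 4: $222.56 +$5.79 interest = $228.35; pay $129.68 → $98.67
Quarter 5: $98.67 +$2.57 interest = $101.24; pay $101.24 → $0.00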